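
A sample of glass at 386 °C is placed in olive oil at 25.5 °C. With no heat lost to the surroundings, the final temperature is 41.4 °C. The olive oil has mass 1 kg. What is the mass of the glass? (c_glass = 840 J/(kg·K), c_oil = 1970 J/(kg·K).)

m ≈ 0.108 kg

Heat lost by the glass = heat gained by the oil:
m×840×(386 − 41.4) = 1×1970×(41.4 − 25.5)
289464 m = 31323  ⇒  m ≈ 0.1082 kg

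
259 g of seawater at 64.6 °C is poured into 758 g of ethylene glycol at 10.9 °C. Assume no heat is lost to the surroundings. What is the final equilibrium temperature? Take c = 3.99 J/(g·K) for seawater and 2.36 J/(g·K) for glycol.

T_f = Σ m_i c_i T_i / Σ m_i c_i:
T_f = (1033.4·64.6 + 1788.9·10.9) / (1033.4 + 1788.9)
    = 86257 / 2822.3 ≈ 30.56 °C

T_f ≈ 30.6 °C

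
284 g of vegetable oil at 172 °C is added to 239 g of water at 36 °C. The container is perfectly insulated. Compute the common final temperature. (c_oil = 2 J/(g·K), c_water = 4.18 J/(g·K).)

T_f ≈ 85.3 °C

Let T be the final temperature. ΣQ_i = 0:
284·2·(T − 172) + 239·4.18·(T − 36) = 0
568(T − 172) + 999.02(T − 36) = 0
(568 + 999.02) T = 568·172 + 999.02·36
T ≈ 85.30 °C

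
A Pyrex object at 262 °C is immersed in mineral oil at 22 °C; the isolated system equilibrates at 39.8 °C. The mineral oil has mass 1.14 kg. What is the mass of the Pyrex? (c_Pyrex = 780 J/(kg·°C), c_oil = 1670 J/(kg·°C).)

|Q_Pyrex| = |Q_oil|:
m×780×(262 − 39.8) = 1.14×1670×(39.8 − 22)
173316 m = 33888  ⇒  m ≈ 0.1955 kg

m ≈ 0.196 kg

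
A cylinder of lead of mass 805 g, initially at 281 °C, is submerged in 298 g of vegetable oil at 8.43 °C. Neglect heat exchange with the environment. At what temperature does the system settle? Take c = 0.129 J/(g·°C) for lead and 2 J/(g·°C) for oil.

T_f is the heat-capacity-weighted average of the initial temperatures:
T_f = (103.84*281 + 596*8.43) / (103.84 + 596)
    = 34205 / 699.85 ≈ 48.87 °C

T_f ≈ 48.9 °C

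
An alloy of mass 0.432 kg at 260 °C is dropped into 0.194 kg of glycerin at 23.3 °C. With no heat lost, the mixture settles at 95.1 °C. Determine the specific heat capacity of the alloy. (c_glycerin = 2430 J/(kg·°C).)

Taking heat into each body as positive, Σ m c ΔT = 0:
0.432×c×(95.1 − 260) + 0.194×2430×(95.1 − 23.3) = 0
-71.24 c = -33848
c = -33848/-71.24 ≈ 475.1 J/(kg·°C)

c ≈ 475 J/(kg·°C)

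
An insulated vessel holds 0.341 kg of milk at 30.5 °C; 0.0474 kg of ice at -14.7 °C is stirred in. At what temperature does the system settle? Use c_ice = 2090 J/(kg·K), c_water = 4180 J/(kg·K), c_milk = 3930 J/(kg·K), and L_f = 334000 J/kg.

Energy balance with sensible and latent terms:
ice -14.7→0 °C: 0.0474×2090×14.7 = 1456.3
  fusion: m_ice L_f = 0.0474×334000 = 15832
  meltwater 0→T: 0.0474×4180×T = 198.13 T
  milk: 1340.1(T − 30.5)
1538.3 T = 40874 − 17288 = 23586
T ≈ 15.33 °C. Since T > 0 °C, the all-ice-melts assumption holds.

T_f ≈ 15.3 °C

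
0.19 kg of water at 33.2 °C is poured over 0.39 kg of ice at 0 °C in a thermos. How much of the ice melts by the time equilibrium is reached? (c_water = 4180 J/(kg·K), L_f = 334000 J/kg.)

m_melted ≈ 0.0789 kg

Heat available from the water dropping to 0 °C: 0.19·4180·33.2 = 26367 J.
Melting all 0.39 kg of ice would need 0.39·334000 = 130260 J.
That's not enough to melt it all — equilibrium is at 0 °C with ice remaining.
m_melt = 26367 / L_f = 0.07894 kg.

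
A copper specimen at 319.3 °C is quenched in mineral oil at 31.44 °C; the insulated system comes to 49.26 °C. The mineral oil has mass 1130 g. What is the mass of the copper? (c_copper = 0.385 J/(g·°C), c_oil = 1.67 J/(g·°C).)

m ≈ 323 g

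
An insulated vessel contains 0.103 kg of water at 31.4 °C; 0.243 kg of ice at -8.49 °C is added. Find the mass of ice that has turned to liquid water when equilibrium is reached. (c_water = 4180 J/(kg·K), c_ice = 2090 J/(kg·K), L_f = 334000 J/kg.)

m_melted ≈ 0.0276 kg

Water can give up m c ΔT = 0.103×4180×31.4 = 13519 J before reaching 0 °C.
Of that, 0.243×2090×8.49 = 4311.8 J goes to bring the ice to 0 °C, leaving 9207.1 J.
To melt every bit of ice: 0.243×334000 = 81162 J.
Since 9207.1 < 81162 J, not all the ice melts; equilibrium is at 0 °C.
Mass melted = 9207.1/334000 ≈ 0.02757 kg.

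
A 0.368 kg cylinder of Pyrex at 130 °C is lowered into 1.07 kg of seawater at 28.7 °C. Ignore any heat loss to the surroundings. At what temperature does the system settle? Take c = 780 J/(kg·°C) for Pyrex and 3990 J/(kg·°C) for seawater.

T_f ≈ 35.1 °C

T_f is the heat-capacity-weighted average of the initial temperatures:
T_f = (287.04*130 + 4269.3*28.7) / (287.04 + 4269.3)
    = 159844 / 4556.3 ≈ 35.08 °C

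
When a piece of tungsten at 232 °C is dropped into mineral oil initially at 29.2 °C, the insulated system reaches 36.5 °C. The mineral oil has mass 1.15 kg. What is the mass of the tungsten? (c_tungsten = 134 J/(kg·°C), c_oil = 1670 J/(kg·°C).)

m ≈ 0.535 kg

Heat lost by the tungsten = heat gained by the oil:
m·134·(232 − 36.5) = 1.15·1670·(36.5 − 29.2)
26197 m = 14020  ⇒  m ≈ 0.5352 kg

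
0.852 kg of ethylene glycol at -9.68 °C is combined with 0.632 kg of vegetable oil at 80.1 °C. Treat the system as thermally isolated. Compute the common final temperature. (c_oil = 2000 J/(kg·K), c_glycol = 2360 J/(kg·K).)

T_f ≈ 25.0 °C

Conservation of energy gives ΣQ = 0:
0.632·2000·(T − 80.1) + 0.852·2360·(T − (-9.68)) = 0
1264(T − 80.1) + 2010.7(T − (-9.68)) = 0
(1264 + 2010.7) T = 1264·80.1 + 2010.7·(-9.68)
T = 81783/3274.7 ≈ 24.97 °C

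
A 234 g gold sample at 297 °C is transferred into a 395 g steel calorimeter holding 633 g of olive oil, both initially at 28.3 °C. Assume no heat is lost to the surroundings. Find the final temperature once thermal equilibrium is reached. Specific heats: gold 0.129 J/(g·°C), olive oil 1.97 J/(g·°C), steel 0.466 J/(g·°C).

T_f ≈ 33.9 °C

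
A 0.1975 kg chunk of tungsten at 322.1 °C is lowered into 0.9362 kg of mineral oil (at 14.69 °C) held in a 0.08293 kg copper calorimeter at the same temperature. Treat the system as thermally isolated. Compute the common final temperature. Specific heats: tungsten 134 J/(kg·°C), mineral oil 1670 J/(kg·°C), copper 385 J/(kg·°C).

Let T be the final temperature. ΣQ_i = 0:
0.1975*134*(T − 322.1) + 0.9362*1670*(T − 14.69) + 0.08293*385*(T − 14.69) = 0
26.46(T − 322.1) + 1563.5(T − 14.69) + 31.93(T − 14.69) = 0
(26.46 + 1563.5 + 31.93) T = 26.46*322.1 + 1563.5*14.69 + 31.93*14.69
T = 31961 / 1621.8 = 19.7 °C

T_f ≈ 19.7 °C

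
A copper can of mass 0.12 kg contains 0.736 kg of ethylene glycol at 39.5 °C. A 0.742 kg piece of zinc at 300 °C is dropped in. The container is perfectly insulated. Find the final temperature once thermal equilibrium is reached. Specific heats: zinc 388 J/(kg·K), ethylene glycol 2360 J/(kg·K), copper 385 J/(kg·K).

T_f ≈ 75.7 °C

Conservation of energy gives ΣQ = 0:
0.742×388×(T − 300) + 0.736×2360×(T − 39.5) + 0.12×385×(T − 39.5) = 0
287.9(T − 300) + 1737(T − 39.5) + 46.2(T − 39.5) = 0
2071.1 T = 156804
T = 156804 / 2071.1 = 75.7 °C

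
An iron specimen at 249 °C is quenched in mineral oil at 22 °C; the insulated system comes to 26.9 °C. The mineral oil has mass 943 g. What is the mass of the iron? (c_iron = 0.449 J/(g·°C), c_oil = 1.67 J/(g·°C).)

m ≈ 77.4 g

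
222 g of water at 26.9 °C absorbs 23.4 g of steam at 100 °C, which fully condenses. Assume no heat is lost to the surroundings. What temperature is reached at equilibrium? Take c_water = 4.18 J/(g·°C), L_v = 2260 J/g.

T_f ≈ 85.4 °C

Setting the total heat transfer to zero:
steam→water at 100 °C releases m L_v = 23.4×2260 = 52884
  condensate cools 100→T: 23.4×4.18×(T − 100) = 97.81(T − 100)
  original water: 927.96(T − 26.9)
1025.8 T = 52884 + 9781.2 + 24962 = 87627
T ≈ 85.43 °C, under the boiling point, so the assumption holds.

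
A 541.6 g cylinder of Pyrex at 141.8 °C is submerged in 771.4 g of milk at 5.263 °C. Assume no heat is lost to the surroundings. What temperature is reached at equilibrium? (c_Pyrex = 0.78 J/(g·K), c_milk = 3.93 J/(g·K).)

T_f ≈ 22.0 °C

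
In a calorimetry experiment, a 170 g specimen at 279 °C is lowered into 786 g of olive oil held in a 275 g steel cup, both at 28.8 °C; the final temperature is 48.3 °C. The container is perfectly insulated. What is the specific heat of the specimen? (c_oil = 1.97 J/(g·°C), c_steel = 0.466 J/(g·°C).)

c ≈ 0.834 J/(g·°C)

Energy conservation, ΣQ = 0:
170×c×(48.3 − 279) + 786×1.97×(48.3 − 28.8) + 275×0.466×(48.3 − 28.8) = 0
-39219 c = -32693
c = -32693/-39219 ≈ 0.8336 J/(g·°C)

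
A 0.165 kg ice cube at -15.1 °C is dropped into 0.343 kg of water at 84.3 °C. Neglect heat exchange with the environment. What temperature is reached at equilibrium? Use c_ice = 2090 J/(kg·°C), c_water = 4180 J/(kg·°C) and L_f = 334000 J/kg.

Energy conservation, ΣQ = 0:
ice -15.1→0 °C: 0.165·2090·15.1 = 5207.2; fusion: m_ice L_f = 0.165·334000 = 55110; warm the meltwater: 689.7 T; water: 1433.7(T − 84.3)
2123.4 T = 120864 − 60317 = 60547
T ≈ 28.51 °C (positive, so assuming full melt was valid).

T_f ≈ 28.5 °C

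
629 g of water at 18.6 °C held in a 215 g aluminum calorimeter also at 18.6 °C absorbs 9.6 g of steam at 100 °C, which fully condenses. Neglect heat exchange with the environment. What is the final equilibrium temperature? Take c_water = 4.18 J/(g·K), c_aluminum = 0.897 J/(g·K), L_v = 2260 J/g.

T_f ≈ 27.3 °C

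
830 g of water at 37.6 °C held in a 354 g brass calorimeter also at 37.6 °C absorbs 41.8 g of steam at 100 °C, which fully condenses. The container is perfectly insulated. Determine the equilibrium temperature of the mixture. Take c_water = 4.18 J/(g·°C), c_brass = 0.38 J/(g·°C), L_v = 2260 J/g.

T_f ≈ 65.5 °C

Energy conservation, ΣQ = 0:
condense steam: −41.8×2260 = −94468
  condensate cools 100→T: 41.8×4.18×(T − 100) = 174.72(T − 100)
  original water: 3469.4(T − 37.6)
  cup: 134.52(T − 37.6)
3778.6 T = 94468 + 17472 + 135507 = 247448
T ≈ 65.49 °C (< 100 °C, so full condensation is consistent).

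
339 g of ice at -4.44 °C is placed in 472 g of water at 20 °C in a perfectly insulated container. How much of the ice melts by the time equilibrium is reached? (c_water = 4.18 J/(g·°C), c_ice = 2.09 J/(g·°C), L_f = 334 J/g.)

m_melted ≈ 109 g

Water can give up m c ΔT = 472×4.18×20 = 39459 J before reaching 0 °C.
Warming the ice to 0 °C takes 339×2.09×4.44 = 3145.8 J, leaving 36313 J for melting.
Melting all 339 g of ice would need 339×334 = 113226 J.
36313 J < 113226 J, so only part of the ice melts and the system sits at 0 °C.
Mass melted = 36313/334 ≈ 108.7 g.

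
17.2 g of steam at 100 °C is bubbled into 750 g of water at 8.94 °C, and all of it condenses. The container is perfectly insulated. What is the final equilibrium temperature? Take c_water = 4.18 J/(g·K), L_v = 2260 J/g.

Energy conservation, ΣQ = 0:
latent heat released on condensation: 17.2×2260 = 38872
  condensate cools 100→T: 17.2×4.18×(T − 100) = 71.9(T − 100)
  original water: 3135(T − 8.94)
3206.9 T = 38872 + 7189.6 + 28027 = 74088
T ≈ 23.10 °C — below 100 °C, confirming all the steam condensed.

T_f ≈ 23.1 °C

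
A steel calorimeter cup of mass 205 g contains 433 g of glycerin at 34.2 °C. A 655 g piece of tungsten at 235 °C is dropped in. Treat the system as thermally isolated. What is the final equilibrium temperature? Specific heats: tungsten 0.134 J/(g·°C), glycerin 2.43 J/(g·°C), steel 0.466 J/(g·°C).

T_f ≈ 48.5 °C

T_f is the heat-capacity-weighted average of the initial temperatures:
T_f = (87.77·235 + 1052.2·34.2 + 95.53·34.2) / (87.77 + 1052.2 + 95.53)
    = 59878 / 1235.5 ≈ 48.46 °C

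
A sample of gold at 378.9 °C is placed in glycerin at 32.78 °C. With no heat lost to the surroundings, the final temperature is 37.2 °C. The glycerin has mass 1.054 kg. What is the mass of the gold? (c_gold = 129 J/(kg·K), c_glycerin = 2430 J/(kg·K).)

Setting the total heat transfer to zero:
m×129×(37.2 − 378.9) + 1.054×2430×(37.2 − 32.78) = 0
-44079 m = -11321
m = -11321/-44079 ≈ 0.2568 kg

m ≈ 0.257 kg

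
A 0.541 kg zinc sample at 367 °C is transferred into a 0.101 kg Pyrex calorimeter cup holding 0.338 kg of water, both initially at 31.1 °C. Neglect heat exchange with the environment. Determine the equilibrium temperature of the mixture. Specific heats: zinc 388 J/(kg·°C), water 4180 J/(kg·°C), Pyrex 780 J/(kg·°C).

T_f ≈ 72.5 °C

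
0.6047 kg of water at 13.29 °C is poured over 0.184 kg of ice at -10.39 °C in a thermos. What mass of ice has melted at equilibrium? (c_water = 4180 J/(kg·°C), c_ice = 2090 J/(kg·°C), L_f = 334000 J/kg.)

m_melted ≈ 0.0886 kg

Heat available from the water dropping to 0 °C: 0.6047·4180·13.29 = 33592 J.
Warming the ice to 0 °C takes 0.184·2090·10.39 = 3995.6 J, leaving 29597 J for melting.
Melting all 0.184 kg of ice would need 0.184·334000 = 61456 J.
Since 29597 < 61456 J, not all the ice melts; equilibrium is at 0 °C.
m_melted·334000 = 29597  ⇒  m_melted ≈ 0.08861 kg.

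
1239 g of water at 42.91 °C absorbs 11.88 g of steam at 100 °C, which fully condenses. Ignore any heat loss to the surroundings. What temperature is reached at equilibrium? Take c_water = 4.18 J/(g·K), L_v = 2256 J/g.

T_f ≈ 48.6 °C

Net heat exchanged in the isolated system is zero:
latent heat released on condensation: 11.88×2256 = 26801; condensate cools 100→T: 11.88×4.18×(T − 100) = 49.66(T − 100); water warms: 1239×4.18×(T − 42.91) = 5179(T − 42.91)
5228.7 T = 26801 + 4965.8 + 222232 = 253999
T ≈ 48.58 °C (< 100 °C, so full condensation is consistent).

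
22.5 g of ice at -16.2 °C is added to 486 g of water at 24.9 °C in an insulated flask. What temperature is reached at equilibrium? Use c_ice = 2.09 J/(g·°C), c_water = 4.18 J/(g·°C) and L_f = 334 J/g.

T_f ≈ 19.9 °C

Energy conservation, ΣQ = 0:
ice -16.2→0 °C: 22.5·2.09·16.2 = 761.8; latent heat to melt: 22.5·334 = 7515; warm the meltwater: 94.05 T; water: 2031.5(T − 24.9)
2125.5 T = 50584 − 8276.8 = 42307
T ≈ 19.90 °C (positive, so assuming full melt was valid).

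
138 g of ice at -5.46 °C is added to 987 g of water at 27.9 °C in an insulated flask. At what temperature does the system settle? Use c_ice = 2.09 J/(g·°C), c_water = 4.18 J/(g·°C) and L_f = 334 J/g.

T_f ≈ 14.3 °C

Net heat exchanged in the isolated system is zero:
warm ice to 0 °C: 138×2.09×(0 − (-5.46)) = 1574.8; fusion: m_ice L_f = 138×334 = 46092; meltwater 0→T: 138×4.18×T = 576.84 T; water cools: 987×4.18×(T − 27.9) = 4125.7(T − 27.9)
4702.5 T = 115106 − 47667 = 67439
T ≈ 14.34 °C (positive, so assuming full melt was valid).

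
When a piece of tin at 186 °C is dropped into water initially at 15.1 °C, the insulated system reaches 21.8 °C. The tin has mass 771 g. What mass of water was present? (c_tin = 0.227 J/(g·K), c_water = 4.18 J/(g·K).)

Heat lost by the tin = heat gained by the water:
771×0.227×(186 − 21.8) = m×4.18×(21.8 − 15.1)
28.01 m = 28738  ⇒  m ≈ 1026 g

m ≈ 1030 g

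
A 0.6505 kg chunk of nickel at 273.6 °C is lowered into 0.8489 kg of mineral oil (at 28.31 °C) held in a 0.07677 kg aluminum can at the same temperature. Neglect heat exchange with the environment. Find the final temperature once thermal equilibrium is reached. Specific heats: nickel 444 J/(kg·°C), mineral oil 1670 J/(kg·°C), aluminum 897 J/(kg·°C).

T_f = Σ m_i c_i T_i / Σ m_i c_i:
T_f = (288.82·273.6 + 1417.7·28.31 + 68.86·28.31) / (288.82 + 1417.7 + 68.86)
    = 121105 / 1775.3 ≈ 68.21 °C

T_f ≈ 68.2 °C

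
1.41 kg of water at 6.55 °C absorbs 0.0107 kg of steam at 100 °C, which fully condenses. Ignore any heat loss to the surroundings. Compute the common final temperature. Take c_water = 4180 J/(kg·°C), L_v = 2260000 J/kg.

T_f ≈ 11.3 °C

Energy conservation, ΣQ = 0:
steam→water at 100 °C releases m L_v = 0.0107×2260000 = 24182; condensate cools 100→T: 0.0107×4180×(T − 100) = 44.73(T − 100); original water: 5893.8(T − 6.55)
5938.5 T = 24182 + 4472.6 + 38604 = 67259
T ≈ 11.33 °C, under the boiling point, so the assumption holds.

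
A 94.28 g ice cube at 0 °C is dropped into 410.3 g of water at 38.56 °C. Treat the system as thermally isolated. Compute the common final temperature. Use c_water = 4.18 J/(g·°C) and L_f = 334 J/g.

Conservation of energy gives ΣQ = 0:
melt ice: 94.28·334 = 31490; warm the meltwater: 394.09 T; water: 1715.1(T − 38.56)
2109.1 T = 66132 − 31490 = 34643
T ≈ 16.43 °C — above 0 °C, consistent with complete melting.

T_f ≈ 16.4 °C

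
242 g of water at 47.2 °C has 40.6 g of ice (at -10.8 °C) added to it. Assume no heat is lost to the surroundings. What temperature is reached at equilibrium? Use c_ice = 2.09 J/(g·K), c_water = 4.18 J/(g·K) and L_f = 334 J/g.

Sum of m c ΔT and latent-heat terms is zero:
warm ice to 0 °C: 40.6·2.09·(0 − (-10.8)) = 916.42
  fusion: m_ice L_f = 40.6·334 = 13560
  warm the meltwater: 169.71 T
  water cools: 242·4.18·(T − 47.2) = 1011.6(T − 47.2)
1181.3 T = 47746 − 14477 = 33269
T ≈ 28.16 °C (positive, so assuming full melt was valid).

T_f ≈ 28.2 °C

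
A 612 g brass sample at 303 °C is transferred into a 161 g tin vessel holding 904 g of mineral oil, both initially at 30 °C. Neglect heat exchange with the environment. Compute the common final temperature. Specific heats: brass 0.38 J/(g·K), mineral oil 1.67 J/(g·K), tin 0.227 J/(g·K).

T_f ≈ 65.7 °C

Let T be the final temperature. ΣQ_i = 0:
612×0.38×(T − 303) + 904×1.67×(T − 30) + 161×0.227×(T − 30) = 0
232.56(T − 303) + 1509.7(T − 30) + 36.55(T − 30) = 0
(232.56 + 1509.7 + 36.55) T = 232.56×303 + 1509.7×30 + 36.55×30
T = 116852 / 1778.8 = 65.7 °C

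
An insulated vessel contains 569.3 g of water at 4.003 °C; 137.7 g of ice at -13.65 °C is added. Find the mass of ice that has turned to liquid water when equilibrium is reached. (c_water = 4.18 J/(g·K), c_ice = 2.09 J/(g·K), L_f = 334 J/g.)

m_melted ≈ 16.8 g

Heat available from the water dropping to 0 °C: 569.3·4.18·4.003 = 9525.8 J.
Warming the ice to 0 °C takes 137.7·2.09·13.65 = 3928.4 J, leaving 5597.5 J for melting.
Fully melting the ice requires m_ice L_f = 137.7·334 = 45992 J.
5597.5 J < 45992 J, so only part of the ice melts and the system sits at 0 °C.
m_melted·334 = 5597.5  ⇒  m_melted ≈ 16.76 g.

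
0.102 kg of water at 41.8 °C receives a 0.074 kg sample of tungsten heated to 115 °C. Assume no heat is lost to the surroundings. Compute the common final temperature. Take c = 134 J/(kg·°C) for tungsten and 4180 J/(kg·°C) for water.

T_f ≈ 43.5 °C

Energy conservation, ΣQ = 0:
0.074·134·(T − 115) + 0.102·4180·(T − 41.8) = 0
9.916(T − 115) + 426.36(T − 41.8) = 0
(9.916 + 426.36) T = 9.916·115 + 426.36·41.8
T ≈ 43.46 °C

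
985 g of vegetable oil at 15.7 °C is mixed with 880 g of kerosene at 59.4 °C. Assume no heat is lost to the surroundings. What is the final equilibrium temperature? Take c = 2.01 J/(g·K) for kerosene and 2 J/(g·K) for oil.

Set heat shed by the hot body equal to heat absorbed by the cold body:
880·2.01·(59.4 − T) = 985·2·(T − 15.7)
1768.8(59.4 − T) = 1970(T − 15.7)
3738.8 T = 135996  ⇒  T ≈ 36.37 °C

T_f ≈ 36.4 °C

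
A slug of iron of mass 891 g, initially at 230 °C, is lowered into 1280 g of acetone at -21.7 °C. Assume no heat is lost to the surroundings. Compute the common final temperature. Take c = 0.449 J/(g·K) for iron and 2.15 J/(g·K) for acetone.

With ΣQ=0 the equilibrium temperature is the m·c-weighted mean:
T_f = (400.06·230 + 2752·(-21.7)) / (400.06 + 2752)
    = 32295 / 3152.1 ≈ 10.25 °C

T_f ≈ 10.2 °C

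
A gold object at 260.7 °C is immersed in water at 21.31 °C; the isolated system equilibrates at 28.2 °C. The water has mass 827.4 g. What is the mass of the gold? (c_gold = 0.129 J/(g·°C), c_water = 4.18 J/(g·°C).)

Setting the total heat transfer to zero:
m·0.129·(28.2 − 260.7) + 827.4·4.18·(28.2 − 21.31) = 0
-29.99 m = -23829
m = -23829/-29.99 ≈ 794.5 g

m ≈ 795 g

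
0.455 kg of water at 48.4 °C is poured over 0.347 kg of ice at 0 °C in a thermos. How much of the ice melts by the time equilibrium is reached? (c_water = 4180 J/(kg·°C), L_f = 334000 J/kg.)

m_melted ≈ 0.276 kg

Heat available from the water dropping to 0 °C: 0.455×4180×48.4 = 92052 J.
Melting all 0.347 kg of ice would need 0.347×334000 = 115898 J.
That's not enough to melt it all — equilibrium is at 0 °C with ice remaining.
m_melted×334000 = 92052  ⇒  m_melted ≈ 0.2756 kg.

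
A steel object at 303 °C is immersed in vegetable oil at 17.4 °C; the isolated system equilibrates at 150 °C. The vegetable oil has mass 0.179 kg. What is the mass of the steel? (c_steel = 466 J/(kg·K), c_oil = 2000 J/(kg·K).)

|Q_steel| = |Q_oil|:
m·466·(303 − 150) = 0.179·2000·(150 − 17.4)
71298 m = 47471  ⇒  m ≈ 0.6658 kg

m ≈ 0.666 kg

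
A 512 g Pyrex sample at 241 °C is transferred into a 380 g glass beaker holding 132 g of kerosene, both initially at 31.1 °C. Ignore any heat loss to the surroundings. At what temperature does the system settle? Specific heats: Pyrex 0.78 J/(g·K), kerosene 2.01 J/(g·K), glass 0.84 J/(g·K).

T_f ≈ 116.3 °C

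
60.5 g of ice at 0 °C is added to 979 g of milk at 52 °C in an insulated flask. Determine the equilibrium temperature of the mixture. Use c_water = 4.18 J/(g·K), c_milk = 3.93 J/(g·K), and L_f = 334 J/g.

T_f ≈ 43.9 °C

Let T be the final temperature. ΣQ_i = 0:
fusion: m_ice L_f = 60.5·334 = 20207
  meltwater 0→T: 60.5·4.18·T = 252.89 T
  milk: 3847.5(T − 52)
4100.4 T = 200068 − 20207 = 179861
T ≈ 43.86 °C — above 0 °C, consistent with complete melting.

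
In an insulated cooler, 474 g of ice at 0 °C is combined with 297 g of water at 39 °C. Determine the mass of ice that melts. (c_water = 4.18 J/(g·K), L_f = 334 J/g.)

m_melted ≈ 145 g

Heat available from the water dropping to 0 °C: 297·4.18·39 = 48417 J.
To melt every bit of ice: 474·334 = 158316 J.
That's not enough to melt it all — equilibrium is at 0 °C with ice remaining.
m_melted·334 = 48417  ⇒  m_melted ≈ 145 g.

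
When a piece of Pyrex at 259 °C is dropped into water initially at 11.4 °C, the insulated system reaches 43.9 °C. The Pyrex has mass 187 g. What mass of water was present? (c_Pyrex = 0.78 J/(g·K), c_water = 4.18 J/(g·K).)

m ≈ 231 g

Conservation of energy gives ΣQ = 0:
187·0.78·(43.9 − 259) + m·4.18·(43.9 − 11.4) = 0
135.85 m = 31374
m = 31374/135.85 ≈ 230.9 g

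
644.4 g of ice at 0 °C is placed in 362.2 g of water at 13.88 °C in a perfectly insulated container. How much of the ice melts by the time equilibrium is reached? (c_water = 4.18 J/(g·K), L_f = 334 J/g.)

m_melted ≈ 62.9 g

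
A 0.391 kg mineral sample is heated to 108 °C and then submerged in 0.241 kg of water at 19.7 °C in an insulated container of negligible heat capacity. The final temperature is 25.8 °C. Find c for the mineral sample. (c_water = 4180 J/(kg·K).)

Heat gained plus heat lost sum to zero:
0.391×c×(25.8 − 108) + 0.241×4180×(25.8 − 19.7) = 0
-32.14 c = -6145
c = -6145/-32.14 ≈ 191.2 J/(kg·K)

c ≈ 191 J/(kg·K)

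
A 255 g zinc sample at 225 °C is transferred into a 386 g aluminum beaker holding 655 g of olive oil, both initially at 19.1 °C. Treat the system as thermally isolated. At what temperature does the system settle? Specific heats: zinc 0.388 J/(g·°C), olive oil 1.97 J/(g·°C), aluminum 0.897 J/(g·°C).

T_f ≈ 30.8 °C

Taking heat into each body as positive, Σ m c ΔT = 0:
255×0.388×(T − 225) + 655×1.97×(T − 19.1) + 386×0.897×(T − 19.1) = 0
98.94(T − 225) + 1290.3(T − 19.1) + 346.24(T − 19.1) = 0
(98.94 + 1290.3 + 346.24) T = 98.94×225 + 1290.3×19.1 + 346.24×19.1
T ≈ 30.84 °C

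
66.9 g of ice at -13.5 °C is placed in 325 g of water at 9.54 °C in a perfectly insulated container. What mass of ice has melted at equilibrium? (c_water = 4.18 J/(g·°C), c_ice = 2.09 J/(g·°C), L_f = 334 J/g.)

m_melted ≈ 33.2 g

Cooling the water to 0 °C releases 325×4.18×9.54 = 12960 J.
Warming the ice to 0 °C takes 66.9×2.09×13.5 = 1887.6 J, leaving 11073 J for melting.
Fully melting the ice requires m_ice L_f = 66.9×334 = 22345 J.
11073 J < 22345 J, so only part of the ice melts and the system sits at 0 °C.
m_melt = 11073 / L_f = 33.15 g.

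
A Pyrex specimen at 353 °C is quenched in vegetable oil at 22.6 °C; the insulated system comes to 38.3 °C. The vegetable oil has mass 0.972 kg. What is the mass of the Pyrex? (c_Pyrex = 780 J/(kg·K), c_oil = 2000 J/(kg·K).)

Energy conservation, ΣQ = 0:
m×780×(38.3 − 353) + 0.972×2000×(38.3 − 22.6) = 0
-245466 m = -30521
m = -30521/-245466 ≈ 0.1243 kg

m ≈ 0.124 kg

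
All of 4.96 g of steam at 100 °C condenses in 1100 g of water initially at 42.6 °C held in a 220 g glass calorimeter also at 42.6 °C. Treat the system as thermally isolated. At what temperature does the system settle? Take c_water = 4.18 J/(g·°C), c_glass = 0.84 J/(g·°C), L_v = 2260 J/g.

Taking heat into each body as positive, Σ m c ΔT = 0:
condense steam: −4.96×2260 = −11210
  condensate cools 100→T: 4.96×4.18×(T − 100) = 20.73(T − 100)
  water warms: 1100×4.18×(T − 42.6) = 4598(T − 42.6)
  cup: 184.8(T − 42.6)
4803.5 T = 11210 + 2073.3 + 203747 = 217030
T ≈ 45.18 °C (< 100 °C, so full condensation is consistent).

T_f ≈ 45.2 °C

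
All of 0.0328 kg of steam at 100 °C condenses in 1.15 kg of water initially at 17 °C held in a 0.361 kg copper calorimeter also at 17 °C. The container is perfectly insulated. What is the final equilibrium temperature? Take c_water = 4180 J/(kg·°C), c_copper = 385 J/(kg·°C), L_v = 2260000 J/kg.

T_f ≈ 33.8 °C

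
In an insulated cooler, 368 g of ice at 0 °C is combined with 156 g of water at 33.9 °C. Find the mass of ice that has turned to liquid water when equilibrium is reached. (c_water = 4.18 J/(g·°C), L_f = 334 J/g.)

m_melted ≈ 66.2 g

Water can give up m c ΔT = 156×4.18×33.9 = 22106 J before reaching 0 °C.
Fully melting the ice requires m_ice L_f = 368×334 = 122912 J.
22106 J < 122912 J, so only part of the ice melts and the system sits at 0 °C.
Mass melted = 22106/334 ≈ 66.18 g.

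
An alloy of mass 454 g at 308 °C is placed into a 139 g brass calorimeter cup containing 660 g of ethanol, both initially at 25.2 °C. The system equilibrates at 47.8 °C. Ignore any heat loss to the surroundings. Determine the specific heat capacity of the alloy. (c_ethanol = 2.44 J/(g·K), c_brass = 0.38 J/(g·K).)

Energy conservation, ΣQ = 0:
454×c×(47.8 − 308) + 660×2.44×(47.8 − 25.2) + 139×0.38×(47.8 − 25.2) = 0
-118131 c = -37589
c = -37589/-118131 ≈ 0.3182 J/(g·K)

c ≈ 0.318 J/(g·K)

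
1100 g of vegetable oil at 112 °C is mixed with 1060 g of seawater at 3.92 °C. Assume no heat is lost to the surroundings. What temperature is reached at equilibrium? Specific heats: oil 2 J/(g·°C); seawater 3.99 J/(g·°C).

T_f ≈ 40.9 °C

Heat gained plus heat lost sum to zero:
1100·2·(T − 112) + 1060·3.99·(T − 3.92) = 0
2200(T − 112) + 4229.4(T − 3.92) = 0
6429.4 T = 262979
T = 262979 / 6429.4 = 40.9 °C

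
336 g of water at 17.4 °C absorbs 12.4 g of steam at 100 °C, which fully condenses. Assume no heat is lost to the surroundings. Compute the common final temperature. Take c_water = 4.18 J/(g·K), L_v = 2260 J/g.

T_f ≈ 39.6 °C

Let T be the final temperature. ΣQ_i = 0:
steam→water at 100 °C releases m L_v = 12.4·2260 = 28024; condensed water 100 °C→T: 51.83(T − 100); water warms: 336·4.18·(T − 17.4) = 1404.5(T − 17.4)
1456.3 T = 28024 + 5183.2 + 24438 = 57645
T ≈ 39.58 °C — below 100 °C, confirming all the steam condensed.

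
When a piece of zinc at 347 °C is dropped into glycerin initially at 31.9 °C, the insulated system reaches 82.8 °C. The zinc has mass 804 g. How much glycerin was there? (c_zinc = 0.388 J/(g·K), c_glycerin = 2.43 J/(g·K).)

m ≈ 666 g

Conservation of energy gives ΣQ = 0:
804×0.388×(82.8 − 347) + m×2.43×(82.8 − 31.9) = 0
123.69 m = 82418
m = 82418/123.69 ≈ 666.3 g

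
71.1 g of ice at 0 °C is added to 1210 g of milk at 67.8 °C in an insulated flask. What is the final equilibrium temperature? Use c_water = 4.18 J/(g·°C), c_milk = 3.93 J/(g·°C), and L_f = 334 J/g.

Energy balance with sensible and latent terms:
melt ice: 71.1×334 = 23747; warm the meltwater: 297.2 T; milk: 4755.3(T − 67.8)
5052.5 T = 322409 − 23747 = 298662
T ≈ 59.11 °C. Since T > 0 °C, the all-ice-melts assumption holds.

T_f ≈ 59.1 °C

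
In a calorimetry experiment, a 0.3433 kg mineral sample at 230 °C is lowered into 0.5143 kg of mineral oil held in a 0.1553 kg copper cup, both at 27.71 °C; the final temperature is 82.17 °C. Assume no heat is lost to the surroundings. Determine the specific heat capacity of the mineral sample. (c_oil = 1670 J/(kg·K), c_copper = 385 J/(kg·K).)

c ≈ 986 J/(kg·K)

Net heat exchanged in the isolated system is zero:
0.3433×c×(82.17 − 230) + 0.5143×1670×(82.17 − 27.71) + 0.1553×385×(82.17 − 27.71) = 0
-50.75 c = -50031
c = -50031/-50.75 ≈ 985.8 J/(kg·K)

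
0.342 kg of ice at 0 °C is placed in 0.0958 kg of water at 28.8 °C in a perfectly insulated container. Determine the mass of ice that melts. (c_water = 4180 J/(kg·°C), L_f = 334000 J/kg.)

m_melted ≈ 0.0345 kg

Cooling the water to 0 °C releases 0.0958×4180×28.8 = 11533 J.
Melting all 0.342 kg of ice would need 0.342×334000 = 114228 J.
Since 11533 < 114228 J, not all the ice melts; equilibrium is at 0 °C.
m_melt = 11533 / L_f = 0.03453 kg.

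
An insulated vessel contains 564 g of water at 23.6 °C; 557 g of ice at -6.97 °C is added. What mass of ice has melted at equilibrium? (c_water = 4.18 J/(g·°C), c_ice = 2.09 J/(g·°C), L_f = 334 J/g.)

m_melted ≈ 142 g

Water can give up m c ΔT = 564×4.18×23.6 = 55637 J before reaching 0 °C.
Warming the ice to 0 °C takes 557×2.09×6.97 = 8114 J, leaving 47523 J for melting.
Melting all 557 g of ice would need 557×334 = 186038 J.
47523 J < 186038 J, so only part of the ice melts and the system sits at 0 °C.
m_melted×334 = 47523  ⇒  m_melted ≈ 142.3 g.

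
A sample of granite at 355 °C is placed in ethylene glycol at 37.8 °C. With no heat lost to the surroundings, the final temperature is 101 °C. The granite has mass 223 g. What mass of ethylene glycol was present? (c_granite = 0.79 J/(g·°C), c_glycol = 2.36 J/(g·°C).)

m ≈ 300 g

Energy conservation, ΣQ = 0:
223×0.79×(101 − 355) + m×2.36×(101 − 37.8) = 0
149.15 m = 44747
m = 44747/149.15 ≈ 300 g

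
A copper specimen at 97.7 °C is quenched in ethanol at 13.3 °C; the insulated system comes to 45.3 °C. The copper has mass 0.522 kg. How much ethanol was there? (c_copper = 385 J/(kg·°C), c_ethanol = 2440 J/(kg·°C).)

Taking heat into each body as positive, Σ m c ΔT = 0:
0.522×385×(45.3 − 97.7) + m×2440×(45.3 − 13.3) = 0
78080 m = 10531
m = 10531/78080 ≈ 0.1349 kg

m ≈ 0.135 kg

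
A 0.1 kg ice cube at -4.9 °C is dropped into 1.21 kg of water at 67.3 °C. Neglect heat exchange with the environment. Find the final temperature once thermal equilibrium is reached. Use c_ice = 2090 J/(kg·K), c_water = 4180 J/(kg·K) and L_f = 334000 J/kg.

Conservation of energy gives ΣQ = 0:
ice -4.9→0 °C: 0.1·2090·4.9 = 1024.1; melt ice: 0.1·334000 = 33400; warm the meltwater: 418 T; water cools: 1.21·4180·(T − 67.3) = 5057.8(T − 67.3)
5475.8 T = 340390 − 34424 = 305966
T ≈ 55.88 °C (positive, so assuming full melt was valid).

T_f ≈ 55.9 °C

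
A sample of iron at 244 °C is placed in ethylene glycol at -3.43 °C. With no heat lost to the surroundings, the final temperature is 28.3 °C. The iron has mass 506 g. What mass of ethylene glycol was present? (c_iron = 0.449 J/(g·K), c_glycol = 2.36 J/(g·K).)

m ≈ 654 g

|Q_iron| = |Q_glycol|:
506·0.449·(244 − 28.3) = m·2.36·(28.3 − (-3.43))
74.88 m = 49006  ⇒  m ≈ 654.4 g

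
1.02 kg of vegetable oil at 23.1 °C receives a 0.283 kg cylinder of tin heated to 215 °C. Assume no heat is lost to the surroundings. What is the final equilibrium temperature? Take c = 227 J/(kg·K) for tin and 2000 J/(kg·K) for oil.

T_f = Σ m_i c_i T_i / Σ m_i c_i:
T_f = (64.24*215 + 2040*23.1) / (64.24 + 2040)
    = 60936 / 2104.2 ≈ 28.96 °C

T_f ≈ 29.0 °C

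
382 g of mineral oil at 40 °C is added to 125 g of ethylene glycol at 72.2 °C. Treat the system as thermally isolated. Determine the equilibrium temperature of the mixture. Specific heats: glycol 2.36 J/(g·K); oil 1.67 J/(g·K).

T_f ≈ 50.2 °C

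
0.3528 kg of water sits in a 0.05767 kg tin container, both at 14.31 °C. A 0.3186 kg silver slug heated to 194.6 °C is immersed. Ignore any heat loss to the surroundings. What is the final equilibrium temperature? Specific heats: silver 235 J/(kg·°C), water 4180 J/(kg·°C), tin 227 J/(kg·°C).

T_f ≈ 22.9 °C

Net heat exchanged in the isolated system is zero:
0.3186*235*(T − 194.6) + 0.3528*4180*(T − 14.31) + 0.05767*227*(T − 14.31) = 0
74.87(T − 194.6) + 1474.7(T − 14.31) + 13.09(T − 14.31) = 0
1562.7 T = 35860
T = 35860 / 1562.7 = 22.9 °C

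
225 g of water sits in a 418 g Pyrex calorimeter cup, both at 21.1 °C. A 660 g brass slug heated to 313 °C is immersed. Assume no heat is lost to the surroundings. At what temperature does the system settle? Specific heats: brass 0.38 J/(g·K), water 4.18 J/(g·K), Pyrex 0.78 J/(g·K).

T_f ≈ 69.3 °C

Conservation of energy gives ΣQ = 0:
660×0.38×(T − 313) + 225×4.18×(T − 21.1) + 418×0.78×(T − 21.1) = 0
250.8(T − 313) + 940.5(T − 21.1) + 326.04(T − 21.1) = 0
(250.8 + 940.5 + 326.04) T = 250.8×313 + 940.5×21.1 + 326.04×21.1
T = 105224 / 1517.3 = 69.3 °C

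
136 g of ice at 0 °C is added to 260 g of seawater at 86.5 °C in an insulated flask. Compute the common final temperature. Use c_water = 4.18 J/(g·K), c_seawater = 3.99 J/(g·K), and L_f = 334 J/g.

T_f ≈ 27.6 °C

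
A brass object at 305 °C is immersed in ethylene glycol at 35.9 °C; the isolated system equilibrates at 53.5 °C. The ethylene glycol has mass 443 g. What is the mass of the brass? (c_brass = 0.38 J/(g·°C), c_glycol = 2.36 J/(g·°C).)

Energy conservation, ΣQ = 0:
m·0.38·(53.5 − 305) + 443·2.36·(53.5 − 35.9) = 0
-95.57 m = -18400
m = -18400/-95.57 ≈ 192.5 g

m ≈ 193 g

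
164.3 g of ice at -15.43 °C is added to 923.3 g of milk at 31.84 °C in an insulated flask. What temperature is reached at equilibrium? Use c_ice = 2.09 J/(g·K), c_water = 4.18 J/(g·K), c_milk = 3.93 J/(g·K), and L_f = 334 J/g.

T_f ≈ 12.8 °C

Sum of m c ΔT and latent-heat terms is zero:
warm ice to 0 °C: 164.3·2.09·(0 − (-15.43)) = 5298.5; melt ice: 164.3·334 = 54876; meltwater 0→T: 164.3·4.18·T = 686.77 T; milk: 3628.6(T − 31.84)
4315.3 T = 115534 − 60175 = 55359
T ≈ 12.83 °C. Since T > 0 °C, the all-ice-melts assumption holds.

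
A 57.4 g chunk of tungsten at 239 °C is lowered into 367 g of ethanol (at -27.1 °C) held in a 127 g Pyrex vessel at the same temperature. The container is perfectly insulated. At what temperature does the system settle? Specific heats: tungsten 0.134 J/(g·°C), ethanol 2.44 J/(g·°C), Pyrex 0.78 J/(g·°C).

T_f ≈ -25.1 °C

T_f is the heat-capacity-weighted average of the initial temperatures:
T_f = (7.692*239 + 895.48*(-27.1) + 99.06*(-27.1)) / (7.692 + 895.48 + 99.06)
    = -25114 / 1002.2 ≈ -25.06 °C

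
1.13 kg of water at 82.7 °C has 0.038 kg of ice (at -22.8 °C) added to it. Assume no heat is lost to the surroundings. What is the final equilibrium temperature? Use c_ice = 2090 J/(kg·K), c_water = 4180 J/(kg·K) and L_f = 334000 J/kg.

Taking heat into each body as positive, Σ m c ΔT = 0:
ice -22.8→0 °C: 0.038×2090×22.8 = 1810.8; fusion: m_ice L_f = 0.038×334000 = 12692; warm the meltwater: 158.84 T; water cools: 1.13×4180×(T − 82.7) = 4723.4(T − 82.7)
4882.2 T = 390625 − 14503 = 376122
T ≈ 77.04 °C. Since T > 0 °C, the all-ice-melts assumption holds.

T_f ≈ 77.0 °C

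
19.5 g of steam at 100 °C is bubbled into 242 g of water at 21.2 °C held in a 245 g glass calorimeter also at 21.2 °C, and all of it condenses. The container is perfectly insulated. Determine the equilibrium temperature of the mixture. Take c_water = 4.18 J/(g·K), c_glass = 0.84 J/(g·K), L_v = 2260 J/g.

T_f ≈ 60.1 °C

Conservation of energy gives ΣQ = 0:
steam→water at 100 °C releases m L_v = 19.5×2260 = 44070; condensed water 100 °C→T: 81.51(T − 100); water warms: 242×4.18×(T − 21.2) = 1011.6(T − 21.2); cup: 205.8(T − 21.2)
1298.9 T = 44070 + 8151 + 25808 = 78029
T ≈ 60.07 °C — below 100 °C, confirming all the steam condensed.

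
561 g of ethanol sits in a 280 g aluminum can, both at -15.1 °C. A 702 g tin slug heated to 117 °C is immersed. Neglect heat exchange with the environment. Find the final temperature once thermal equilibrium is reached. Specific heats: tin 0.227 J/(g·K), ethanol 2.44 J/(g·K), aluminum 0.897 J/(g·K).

With ΣQ=0 the equilibrium temperature is the m·c-weighted mean:
T_f = (159.35×117 + 1368.8×(-15.1) + 251.16×(-15.1)) / (159.35 + 1368.8 + 251.16)
    = -5817.6 / 1779.4 ≈ -3.27 °C

T_f ≈ -3.3 °C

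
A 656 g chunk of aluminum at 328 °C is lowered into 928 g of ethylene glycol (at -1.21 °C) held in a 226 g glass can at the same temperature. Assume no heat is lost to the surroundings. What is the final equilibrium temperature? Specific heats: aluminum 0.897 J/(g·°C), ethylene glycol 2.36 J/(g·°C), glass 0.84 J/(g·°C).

T_f is the heat-capacity-weighted average of the initial temperatures:
T_f = (588.43×328 + 2190.1×(-1.21) + 189.84×(-1.21)) / (588.43 + 2190.1 + 189.84)
    = 190126 / 2968.4 ≈ 64.05 °C

T_f ≈ 64.1 °C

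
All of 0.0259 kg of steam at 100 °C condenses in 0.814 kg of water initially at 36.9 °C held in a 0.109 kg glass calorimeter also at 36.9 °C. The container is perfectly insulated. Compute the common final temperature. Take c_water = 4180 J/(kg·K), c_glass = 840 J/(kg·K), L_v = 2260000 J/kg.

Heat gained plus heat lost sum to zero:
latent heat released on condensation: 0.0259×2260000 = 58534
  condensate cools 100→T: 0.0259×4180×(T − 100) = 108.26(T − 100)
  original water: 3402.5(T − 36.9)
  glass cup: 0.109×840×(T − 36.9) = 91.56(T − 36.9)
3602.3 T = 58534 + 10826 + 128932 = 198292
T ≈ 55.05 °C — below 100 °C, confirming all the steam condensed.

T_f ≈ 55.0 °C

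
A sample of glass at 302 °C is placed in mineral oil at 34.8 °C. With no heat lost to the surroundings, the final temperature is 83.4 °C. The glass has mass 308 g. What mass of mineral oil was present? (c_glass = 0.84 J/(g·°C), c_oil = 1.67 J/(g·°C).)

Energy conservation, ΣQ = 0:
308·0.84·(83.4 − 302) + m·1.67·(83.4 − 34.8) = 0
81.16 m = 56556
m = 56556/81.16 ≈ 696.8 g

m ≈ 697 g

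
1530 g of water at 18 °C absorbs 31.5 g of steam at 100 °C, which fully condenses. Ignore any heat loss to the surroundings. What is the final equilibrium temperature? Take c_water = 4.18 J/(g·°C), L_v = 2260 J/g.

Energy balance with sensible and latent terms:
latent heat released on condensation: 31.5·2260 = 71190; condensed water 100 °C→T: 131.67(T − 100); original water: 6395.4(T − 18)
6527.1 T = 71190 + 13167 + 115117 = 199474
T ≈ 30.56 °C — below 100 °C, confirming all the steam condensed.

T_f ≈ 30.6 °C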